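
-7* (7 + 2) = -63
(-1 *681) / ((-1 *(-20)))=-681 / 20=-34.05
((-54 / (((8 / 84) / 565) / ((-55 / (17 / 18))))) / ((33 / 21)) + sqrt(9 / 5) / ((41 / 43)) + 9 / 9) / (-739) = -201823667 / 12563 - 129 * sqrt(5) / 151495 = -16064.93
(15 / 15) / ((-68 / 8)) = -2 / 17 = -0.12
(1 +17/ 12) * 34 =493/ 6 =82.17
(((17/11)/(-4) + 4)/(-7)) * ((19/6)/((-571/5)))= 5035/351736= 0.01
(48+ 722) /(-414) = -1.86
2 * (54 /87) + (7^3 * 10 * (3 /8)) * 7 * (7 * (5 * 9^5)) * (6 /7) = 925092634797 /58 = 15949873013.74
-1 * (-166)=166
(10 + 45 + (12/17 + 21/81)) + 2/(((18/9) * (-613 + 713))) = 2569259/45900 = 55.98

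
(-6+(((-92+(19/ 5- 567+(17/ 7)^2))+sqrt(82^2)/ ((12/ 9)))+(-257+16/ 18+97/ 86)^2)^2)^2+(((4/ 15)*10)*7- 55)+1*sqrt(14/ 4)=sqrt(14)/ 2+7996642333584707063516413947330241291975778814525121/ 464079113569781073639055539360000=17231204981566779950.93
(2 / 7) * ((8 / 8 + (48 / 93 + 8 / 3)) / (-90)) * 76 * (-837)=29564 / 35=844.69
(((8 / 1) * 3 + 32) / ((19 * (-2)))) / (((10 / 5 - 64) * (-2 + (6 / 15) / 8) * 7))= -40 / 22971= -0.00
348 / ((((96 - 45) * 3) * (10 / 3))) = 58 / 85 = 0.68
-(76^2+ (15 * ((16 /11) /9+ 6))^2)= -14318.24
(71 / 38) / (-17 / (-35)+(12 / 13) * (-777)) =-32305 / 12392522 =-0.00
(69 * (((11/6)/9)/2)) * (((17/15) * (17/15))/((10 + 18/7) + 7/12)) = 0.69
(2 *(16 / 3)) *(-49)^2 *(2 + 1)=76832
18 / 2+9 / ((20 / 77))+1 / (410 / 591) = 7395 / 164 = 45.09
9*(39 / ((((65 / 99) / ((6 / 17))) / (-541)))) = -8676558 / 85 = -102077.15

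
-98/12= -49/6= -8.17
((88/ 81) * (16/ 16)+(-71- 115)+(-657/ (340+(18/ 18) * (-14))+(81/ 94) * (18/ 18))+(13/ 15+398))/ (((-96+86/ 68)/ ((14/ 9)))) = -314280866396/ 89944315245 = -3.49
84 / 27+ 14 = 17.11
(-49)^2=2401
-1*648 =-648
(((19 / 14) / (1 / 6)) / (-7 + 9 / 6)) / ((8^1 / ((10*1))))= -285 / 154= -1.85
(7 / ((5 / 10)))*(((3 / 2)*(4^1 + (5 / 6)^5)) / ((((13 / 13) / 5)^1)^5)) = 288873.22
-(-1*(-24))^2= -576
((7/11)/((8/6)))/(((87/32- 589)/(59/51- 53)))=148064/3508307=0.04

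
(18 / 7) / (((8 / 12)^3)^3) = 177147 / 1792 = 98.85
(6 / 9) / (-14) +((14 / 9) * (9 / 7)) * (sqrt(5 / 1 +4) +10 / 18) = 445 / 63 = 7.06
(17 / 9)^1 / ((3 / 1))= 17 / 27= 0.63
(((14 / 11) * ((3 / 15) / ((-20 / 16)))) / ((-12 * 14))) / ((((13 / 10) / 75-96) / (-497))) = 0.01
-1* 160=-160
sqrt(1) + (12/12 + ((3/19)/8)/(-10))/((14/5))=5773/4256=1.36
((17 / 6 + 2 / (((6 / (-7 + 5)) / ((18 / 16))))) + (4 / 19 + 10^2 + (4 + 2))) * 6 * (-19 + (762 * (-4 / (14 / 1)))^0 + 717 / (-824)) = -383920359 / 31312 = -12261.13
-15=-15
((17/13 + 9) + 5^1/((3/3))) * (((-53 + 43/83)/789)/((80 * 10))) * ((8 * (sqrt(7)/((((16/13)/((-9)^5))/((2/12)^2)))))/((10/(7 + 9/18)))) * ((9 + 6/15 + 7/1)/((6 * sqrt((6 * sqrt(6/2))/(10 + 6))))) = 6477275079 * sqrt(14) * 3^(1/4)/349264000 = 91.32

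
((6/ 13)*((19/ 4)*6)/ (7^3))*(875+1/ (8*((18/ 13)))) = 33.56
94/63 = 1.49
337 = 337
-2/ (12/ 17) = -17/ 6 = -2.83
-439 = -439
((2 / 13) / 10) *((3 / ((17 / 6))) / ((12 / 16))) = 24 / 1105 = 0.02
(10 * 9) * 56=5040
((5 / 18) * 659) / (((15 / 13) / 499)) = 4274933 / 54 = 79165.43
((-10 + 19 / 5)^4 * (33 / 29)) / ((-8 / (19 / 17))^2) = 11001905673 / 335240000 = 32.82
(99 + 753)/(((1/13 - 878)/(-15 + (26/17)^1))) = 2536404/194021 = 13.07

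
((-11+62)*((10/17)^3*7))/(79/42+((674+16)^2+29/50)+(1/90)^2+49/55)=13097700000/85817295922937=0.00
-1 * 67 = -67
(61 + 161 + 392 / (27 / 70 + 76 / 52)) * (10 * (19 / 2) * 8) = 329997.33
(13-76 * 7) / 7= -519 / 7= -74.14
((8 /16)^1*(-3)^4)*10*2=810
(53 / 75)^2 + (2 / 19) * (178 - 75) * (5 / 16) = 3323843 / 855000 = 3.89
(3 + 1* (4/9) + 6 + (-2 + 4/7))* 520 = 262600/63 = 4168.25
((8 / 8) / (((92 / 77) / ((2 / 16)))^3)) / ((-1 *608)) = -456533 / 242402459648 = -0.00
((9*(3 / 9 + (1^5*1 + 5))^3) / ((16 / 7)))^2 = 2305248169 / 2304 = 1000541.74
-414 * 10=-4140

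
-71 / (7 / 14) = -142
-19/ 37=-0.51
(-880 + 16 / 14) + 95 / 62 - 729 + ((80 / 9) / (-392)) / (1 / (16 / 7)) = -307450865 / 191394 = -1606.38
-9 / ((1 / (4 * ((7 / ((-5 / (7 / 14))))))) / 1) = 126 / 5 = 25.20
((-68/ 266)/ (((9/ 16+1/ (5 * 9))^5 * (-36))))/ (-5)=-36548444160000/ 1758984935931433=-0.02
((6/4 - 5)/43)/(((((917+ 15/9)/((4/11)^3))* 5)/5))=-168/39433537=-0.00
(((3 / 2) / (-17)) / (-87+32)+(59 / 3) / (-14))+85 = 83.60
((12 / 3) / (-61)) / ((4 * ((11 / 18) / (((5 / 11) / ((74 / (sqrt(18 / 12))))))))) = -45 * sqrt(6) / 546194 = -0.00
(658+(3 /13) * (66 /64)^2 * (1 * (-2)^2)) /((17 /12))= 6579273 /14144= 465.16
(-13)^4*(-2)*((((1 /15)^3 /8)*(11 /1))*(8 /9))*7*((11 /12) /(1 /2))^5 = -354182876047 /118098000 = -2999.06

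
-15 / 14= -1.07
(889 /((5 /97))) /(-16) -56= -90713 /80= -1133.91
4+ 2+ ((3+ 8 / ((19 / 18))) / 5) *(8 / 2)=14.46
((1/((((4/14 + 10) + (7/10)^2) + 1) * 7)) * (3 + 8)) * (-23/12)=-6325/24729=-0.26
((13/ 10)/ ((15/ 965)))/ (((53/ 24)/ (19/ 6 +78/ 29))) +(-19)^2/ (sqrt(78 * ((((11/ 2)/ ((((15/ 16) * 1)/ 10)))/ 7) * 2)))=361 * sqrt(1001)/ 1144 +5113342/ 23055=231.77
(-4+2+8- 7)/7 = -1/7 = -0.14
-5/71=-0.07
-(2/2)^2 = -1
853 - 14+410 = 1249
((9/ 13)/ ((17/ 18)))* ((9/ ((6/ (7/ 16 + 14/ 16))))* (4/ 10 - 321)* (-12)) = 24540327/ 4420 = 5552.11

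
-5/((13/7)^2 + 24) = -0.18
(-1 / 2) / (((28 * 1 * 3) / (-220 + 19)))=67 / 56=1.20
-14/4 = -7/2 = -3.50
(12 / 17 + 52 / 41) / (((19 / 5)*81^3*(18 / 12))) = 13760 / 21113619489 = 0.00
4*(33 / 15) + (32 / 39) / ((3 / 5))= 5948 / 585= 10.17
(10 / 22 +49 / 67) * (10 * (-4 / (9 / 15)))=-174800 / 2211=-79.06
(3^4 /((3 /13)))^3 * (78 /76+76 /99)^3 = 18235266113462931 /73034632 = 249679715.14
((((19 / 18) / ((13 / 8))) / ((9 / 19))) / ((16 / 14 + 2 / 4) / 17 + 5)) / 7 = 49096 / 1277289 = 0.04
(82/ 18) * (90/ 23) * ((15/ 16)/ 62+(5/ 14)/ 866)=9574525/ 34577648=0.28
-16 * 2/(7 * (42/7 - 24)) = 16/63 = 0.25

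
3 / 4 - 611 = -2441 / 4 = -610.25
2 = 2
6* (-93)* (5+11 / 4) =-8649 / 2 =-4324.50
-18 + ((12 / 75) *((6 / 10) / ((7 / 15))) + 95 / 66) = -16.35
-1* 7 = -7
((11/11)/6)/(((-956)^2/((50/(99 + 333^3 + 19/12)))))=25/101244379435084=0.00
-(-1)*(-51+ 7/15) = -758/15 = -50.53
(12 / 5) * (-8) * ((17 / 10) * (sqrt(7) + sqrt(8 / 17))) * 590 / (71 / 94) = -9051072 * sqrt(7) / 355 - 1064832 * sqrt(34) / 355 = -84946.11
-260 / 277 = -0.94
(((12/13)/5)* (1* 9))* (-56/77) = -864/715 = -1.21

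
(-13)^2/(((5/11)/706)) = 1312454/5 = 262490.80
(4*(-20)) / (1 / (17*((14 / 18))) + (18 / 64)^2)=-1949696 / 3771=-517.02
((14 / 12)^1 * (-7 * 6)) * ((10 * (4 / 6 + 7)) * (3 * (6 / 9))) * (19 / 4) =-107065 / 3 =-35688.33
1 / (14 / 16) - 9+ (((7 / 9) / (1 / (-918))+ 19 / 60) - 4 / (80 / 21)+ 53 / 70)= -4331 / 6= -721.83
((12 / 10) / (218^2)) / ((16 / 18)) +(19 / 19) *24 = 24.00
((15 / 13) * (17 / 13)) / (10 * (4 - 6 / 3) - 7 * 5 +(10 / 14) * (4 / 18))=-189 / 1859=-0.10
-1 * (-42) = 42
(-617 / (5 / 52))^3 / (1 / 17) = -561454341467968 / 125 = -4491634731743.74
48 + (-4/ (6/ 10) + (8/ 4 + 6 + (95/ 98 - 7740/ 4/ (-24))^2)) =3091862947/ 460992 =6706.98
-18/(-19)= 18/19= 0.95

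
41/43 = 0.95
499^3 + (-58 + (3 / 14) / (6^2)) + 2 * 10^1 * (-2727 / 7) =20872933129 / 168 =124243649.58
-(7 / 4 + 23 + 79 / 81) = -8335 / 324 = -25.73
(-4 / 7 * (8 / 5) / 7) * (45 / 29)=-288 / 1421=-0.20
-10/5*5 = -10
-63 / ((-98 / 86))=387 / 7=55.29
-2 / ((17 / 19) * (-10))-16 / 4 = -321 / 85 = -3.78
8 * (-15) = -120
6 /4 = 3 /2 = 1.50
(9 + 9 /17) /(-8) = -81 /68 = -1.19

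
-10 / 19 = -0.53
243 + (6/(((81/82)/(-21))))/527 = 1151401/4743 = 242.76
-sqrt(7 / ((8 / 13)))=-sqrt(182) / 4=-3.37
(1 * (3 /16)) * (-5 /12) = -5 /64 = -0.08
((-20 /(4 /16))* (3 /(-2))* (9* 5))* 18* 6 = 583200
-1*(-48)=48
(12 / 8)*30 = 45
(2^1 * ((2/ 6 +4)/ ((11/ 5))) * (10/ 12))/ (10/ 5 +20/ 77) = 2275/ 1566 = 1.45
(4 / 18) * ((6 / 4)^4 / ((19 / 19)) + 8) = 2.90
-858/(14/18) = -7722/7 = -1103.14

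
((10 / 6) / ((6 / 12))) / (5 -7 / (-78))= 260 / 397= 0.65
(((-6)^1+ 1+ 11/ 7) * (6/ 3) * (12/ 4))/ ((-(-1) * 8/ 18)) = -324/ 7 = -46.29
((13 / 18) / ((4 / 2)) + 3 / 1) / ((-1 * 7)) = -121 / 252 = -0.48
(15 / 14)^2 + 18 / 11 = 2.78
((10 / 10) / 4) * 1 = 1 / 4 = 0.25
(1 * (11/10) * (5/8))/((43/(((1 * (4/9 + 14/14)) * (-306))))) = -7.07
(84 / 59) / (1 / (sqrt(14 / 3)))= 28*sqrt(42) / 59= 3.08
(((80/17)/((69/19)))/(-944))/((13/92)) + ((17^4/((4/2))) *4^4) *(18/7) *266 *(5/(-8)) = -178775217167420/39117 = -4570269120.01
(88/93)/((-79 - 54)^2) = 88/1645077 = 0.00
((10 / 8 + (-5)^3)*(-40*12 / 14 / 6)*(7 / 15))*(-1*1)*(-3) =990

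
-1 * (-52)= 52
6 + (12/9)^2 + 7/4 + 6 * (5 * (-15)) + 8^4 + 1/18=3655.58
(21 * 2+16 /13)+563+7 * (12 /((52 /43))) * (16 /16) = 8784 /13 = 675.69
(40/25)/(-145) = -8/725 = -0.01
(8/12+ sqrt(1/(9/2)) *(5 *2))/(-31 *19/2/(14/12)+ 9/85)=-2975 *sqrt(2)/225198-595/225198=-0.02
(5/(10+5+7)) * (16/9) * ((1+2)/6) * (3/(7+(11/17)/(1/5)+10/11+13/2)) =680/19797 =0.03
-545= -545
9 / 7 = 1.29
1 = 1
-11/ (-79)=11/ 79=0.14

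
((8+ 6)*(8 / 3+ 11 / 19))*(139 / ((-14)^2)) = 25715 / 798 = 32.22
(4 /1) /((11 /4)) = 16 /11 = 1.45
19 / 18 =1.06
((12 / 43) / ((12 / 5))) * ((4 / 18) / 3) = 10 / 1161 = 0.01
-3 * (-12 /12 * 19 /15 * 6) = 114 /5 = 22.80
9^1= 9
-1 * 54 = -54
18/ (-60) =-3/ 10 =-0.30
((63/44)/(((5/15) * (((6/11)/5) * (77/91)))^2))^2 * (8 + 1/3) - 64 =590407439411/30976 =19060157.52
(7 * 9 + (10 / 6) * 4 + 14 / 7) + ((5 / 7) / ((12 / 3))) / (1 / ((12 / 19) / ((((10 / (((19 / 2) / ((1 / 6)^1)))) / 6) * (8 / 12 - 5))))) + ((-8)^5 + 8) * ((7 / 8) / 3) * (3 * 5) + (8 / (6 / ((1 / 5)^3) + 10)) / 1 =-143254.21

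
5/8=0.62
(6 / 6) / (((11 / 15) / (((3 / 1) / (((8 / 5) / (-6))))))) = -675 / 44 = -15.34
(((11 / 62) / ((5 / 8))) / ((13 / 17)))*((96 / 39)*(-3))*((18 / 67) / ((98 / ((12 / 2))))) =-3877632 / 85998185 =-0.05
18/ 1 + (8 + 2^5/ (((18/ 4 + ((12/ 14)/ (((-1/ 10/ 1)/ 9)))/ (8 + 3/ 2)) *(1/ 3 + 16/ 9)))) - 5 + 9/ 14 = 26149/ 1498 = 17.46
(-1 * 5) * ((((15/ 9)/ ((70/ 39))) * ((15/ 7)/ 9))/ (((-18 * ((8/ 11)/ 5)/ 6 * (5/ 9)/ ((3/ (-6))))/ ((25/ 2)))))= -89375/ 3136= -28.50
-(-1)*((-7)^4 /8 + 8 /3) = 7267 /24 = 302.79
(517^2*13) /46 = 3474757 /46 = 75538.20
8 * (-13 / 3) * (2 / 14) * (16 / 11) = -1664 / 231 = -7.20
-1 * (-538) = 538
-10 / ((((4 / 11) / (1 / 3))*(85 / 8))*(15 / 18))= -88 / 85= -1.04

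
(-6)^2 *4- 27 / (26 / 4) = 1818 / 13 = 139.85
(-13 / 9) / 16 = -13 / 144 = -0.09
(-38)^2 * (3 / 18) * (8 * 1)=5776 / 3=1925.33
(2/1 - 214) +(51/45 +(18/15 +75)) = -404/3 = -134.67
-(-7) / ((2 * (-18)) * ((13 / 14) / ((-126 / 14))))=49 / 26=1.88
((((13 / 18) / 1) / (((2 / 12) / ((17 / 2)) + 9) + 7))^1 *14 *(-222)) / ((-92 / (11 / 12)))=629629 / 450984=1.40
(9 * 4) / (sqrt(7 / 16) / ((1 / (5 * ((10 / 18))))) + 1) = -46656 / 3079 + 32400 * sqrt(7) / 3079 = 12.69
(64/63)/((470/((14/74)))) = 32/78255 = 0.00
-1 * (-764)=764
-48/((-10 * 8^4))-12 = -30717/2560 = -12.00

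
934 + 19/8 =7491/8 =936.38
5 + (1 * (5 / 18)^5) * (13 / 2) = 18936305 / 3779136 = 5.01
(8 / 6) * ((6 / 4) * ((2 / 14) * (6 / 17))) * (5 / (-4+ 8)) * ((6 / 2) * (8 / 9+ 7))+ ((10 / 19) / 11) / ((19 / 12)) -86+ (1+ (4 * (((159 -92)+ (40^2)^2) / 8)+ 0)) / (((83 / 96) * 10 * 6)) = 4822757863489 / 196107835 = 24592.38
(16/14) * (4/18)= 16/63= 0.25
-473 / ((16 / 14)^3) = -162239 / 512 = -316.87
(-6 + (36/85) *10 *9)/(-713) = -546/12121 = -0.05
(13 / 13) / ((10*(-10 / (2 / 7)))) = -1 / 350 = -0.00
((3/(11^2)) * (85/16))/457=0.00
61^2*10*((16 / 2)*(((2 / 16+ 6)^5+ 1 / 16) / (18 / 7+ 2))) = 36788430774795 / 65536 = 561346905.13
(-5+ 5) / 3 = 0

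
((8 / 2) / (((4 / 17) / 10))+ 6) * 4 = 704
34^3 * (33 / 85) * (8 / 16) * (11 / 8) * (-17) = -178341.90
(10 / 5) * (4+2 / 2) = 10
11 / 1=11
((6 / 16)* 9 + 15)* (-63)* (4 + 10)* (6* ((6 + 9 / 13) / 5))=-16919847 / 130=-130152.67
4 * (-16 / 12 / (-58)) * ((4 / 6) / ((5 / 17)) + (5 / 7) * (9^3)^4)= 169457721890504 / 9135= 18550380064.64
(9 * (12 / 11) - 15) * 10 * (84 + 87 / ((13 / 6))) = -919980 / 143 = -6433.43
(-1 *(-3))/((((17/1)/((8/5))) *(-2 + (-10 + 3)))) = -8/255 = -0.03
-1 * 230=-230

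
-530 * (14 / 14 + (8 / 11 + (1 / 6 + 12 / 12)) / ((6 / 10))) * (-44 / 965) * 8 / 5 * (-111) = -51644896 / 2895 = -17839.34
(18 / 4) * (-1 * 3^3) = -243 / 2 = -121.50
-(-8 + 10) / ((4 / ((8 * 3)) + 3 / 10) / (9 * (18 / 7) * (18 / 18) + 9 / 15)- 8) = 4986 / 19895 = 0.25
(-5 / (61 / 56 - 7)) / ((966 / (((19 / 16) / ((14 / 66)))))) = 1045 / 213164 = 0.00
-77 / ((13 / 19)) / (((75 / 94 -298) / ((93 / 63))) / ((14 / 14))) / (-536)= -304513 / 291997524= -0.00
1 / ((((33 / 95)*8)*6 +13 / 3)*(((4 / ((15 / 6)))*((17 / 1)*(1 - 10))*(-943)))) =475 / 2303462328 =0.00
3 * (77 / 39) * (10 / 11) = 70 / 13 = 5.38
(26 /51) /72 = 13 /1836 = 0.01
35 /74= 0.47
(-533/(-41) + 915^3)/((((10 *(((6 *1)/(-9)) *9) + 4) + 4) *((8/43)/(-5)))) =20587886365/52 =395920891.63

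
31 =31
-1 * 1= -1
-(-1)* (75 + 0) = 75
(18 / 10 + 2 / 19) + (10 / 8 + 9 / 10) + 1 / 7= 4.20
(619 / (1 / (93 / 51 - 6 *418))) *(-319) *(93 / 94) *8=3129571236660 / 799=3916860120.98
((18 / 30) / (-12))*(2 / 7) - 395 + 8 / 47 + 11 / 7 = -393.27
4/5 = 0.80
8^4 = 4096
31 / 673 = 0.05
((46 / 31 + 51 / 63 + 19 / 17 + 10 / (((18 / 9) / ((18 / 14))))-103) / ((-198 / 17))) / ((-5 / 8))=-4124024 / 322245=-12.80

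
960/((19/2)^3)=7680/6859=1.12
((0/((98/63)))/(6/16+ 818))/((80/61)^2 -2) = 0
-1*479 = -479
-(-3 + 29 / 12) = 7 / 12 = 0.58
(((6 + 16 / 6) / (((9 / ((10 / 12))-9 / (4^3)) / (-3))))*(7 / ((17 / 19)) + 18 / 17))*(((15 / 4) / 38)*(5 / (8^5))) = -245375 / 752130048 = -0.00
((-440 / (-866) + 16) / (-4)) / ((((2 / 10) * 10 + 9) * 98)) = -1787 / 466774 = -0.00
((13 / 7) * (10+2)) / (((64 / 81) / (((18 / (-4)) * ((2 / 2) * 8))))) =-1015.39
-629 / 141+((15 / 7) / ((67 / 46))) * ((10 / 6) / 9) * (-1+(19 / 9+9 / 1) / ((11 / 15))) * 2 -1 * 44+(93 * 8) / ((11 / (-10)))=-4694778163 / 6546771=-717.11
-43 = -43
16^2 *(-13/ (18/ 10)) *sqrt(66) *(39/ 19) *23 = -4975360 *sqrt(66)/ 57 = -709123.08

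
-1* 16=-16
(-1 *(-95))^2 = 9025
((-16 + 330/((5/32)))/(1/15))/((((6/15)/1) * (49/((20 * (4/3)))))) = 2096000/49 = 42775.51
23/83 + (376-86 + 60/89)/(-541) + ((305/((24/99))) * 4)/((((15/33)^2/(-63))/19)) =-1165168308249157/39963670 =-29155688.36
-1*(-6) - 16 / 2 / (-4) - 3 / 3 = 7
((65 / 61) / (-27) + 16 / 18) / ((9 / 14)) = 19586 / 14823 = 1.32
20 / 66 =10 / 33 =0.30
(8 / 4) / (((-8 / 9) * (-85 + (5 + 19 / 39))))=351 / 12404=0.03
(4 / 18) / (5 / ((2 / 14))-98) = -2 / 567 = -0.00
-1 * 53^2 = -2809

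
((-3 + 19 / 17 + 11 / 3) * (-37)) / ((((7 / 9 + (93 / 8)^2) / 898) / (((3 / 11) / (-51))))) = 2.33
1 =1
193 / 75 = 2.57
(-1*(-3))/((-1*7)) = -3/7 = -0.43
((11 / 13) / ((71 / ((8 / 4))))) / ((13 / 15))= 330 / 11999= 0.03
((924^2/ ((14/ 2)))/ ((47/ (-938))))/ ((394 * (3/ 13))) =-247879632/ 9259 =-26771.75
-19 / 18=-1.06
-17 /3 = -5.67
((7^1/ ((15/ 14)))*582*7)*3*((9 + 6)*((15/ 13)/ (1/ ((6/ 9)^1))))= 921350.77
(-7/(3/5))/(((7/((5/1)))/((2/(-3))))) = 50/9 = 5.56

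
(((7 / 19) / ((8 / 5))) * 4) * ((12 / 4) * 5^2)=2625 / 38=69.08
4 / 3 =1.33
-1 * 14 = -14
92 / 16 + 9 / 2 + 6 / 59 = 2443 / 236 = 10.35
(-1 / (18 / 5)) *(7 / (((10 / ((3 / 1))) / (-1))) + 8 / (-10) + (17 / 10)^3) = -671 / 1200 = -0.56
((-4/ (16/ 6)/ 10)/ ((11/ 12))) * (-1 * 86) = 774/ 55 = 14.07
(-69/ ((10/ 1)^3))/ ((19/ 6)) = -207/ 9500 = -0.02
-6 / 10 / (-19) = 3 / 95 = 0.03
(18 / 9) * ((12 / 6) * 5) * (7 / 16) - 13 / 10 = 149 / 20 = 7.45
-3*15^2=-675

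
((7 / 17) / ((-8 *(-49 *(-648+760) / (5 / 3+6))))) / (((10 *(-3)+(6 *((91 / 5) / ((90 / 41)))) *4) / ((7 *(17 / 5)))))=115 / 11355904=0.00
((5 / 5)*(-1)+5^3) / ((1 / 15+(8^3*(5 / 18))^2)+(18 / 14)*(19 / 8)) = 2812320 / 458822767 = 0.01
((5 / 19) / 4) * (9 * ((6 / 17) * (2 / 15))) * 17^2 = 153 / 19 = 8.05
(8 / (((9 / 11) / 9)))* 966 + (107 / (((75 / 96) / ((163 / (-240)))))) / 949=30252187118 / 355875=85007.90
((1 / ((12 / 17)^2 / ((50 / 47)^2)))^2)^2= 1064416113433837890625 / 39993818057680363776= 26.61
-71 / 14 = -5.07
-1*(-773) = 773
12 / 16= 3 / 4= 0.75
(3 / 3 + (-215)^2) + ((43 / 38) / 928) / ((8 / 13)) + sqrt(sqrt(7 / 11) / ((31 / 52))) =2*11^(3 / 4)*sqrt(403)*7^(1 / 4) / 341 + 13040909871 / 282112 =46227.16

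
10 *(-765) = -7650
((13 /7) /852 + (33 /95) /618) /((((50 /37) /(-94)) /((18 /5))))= -834756519 /1215786250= -0.69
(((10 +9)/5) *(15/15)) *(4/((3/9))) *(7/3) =532/5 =106.40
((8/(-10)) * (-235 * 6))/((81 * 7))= 376/189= 1.99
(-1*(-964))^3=895841344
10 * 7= 70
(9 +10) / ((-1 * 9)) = -19 / 9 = -2.11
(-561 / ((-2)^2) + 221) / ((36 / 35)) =11305 / 144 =78.51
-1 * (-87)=87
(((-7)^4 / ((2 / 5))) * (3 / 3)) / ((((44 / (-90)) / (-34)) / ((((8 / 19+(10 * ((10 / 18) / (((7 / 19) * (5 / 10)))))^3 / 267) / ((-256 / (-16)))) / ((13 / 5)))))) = 243308702291375 / 235042236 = 1035170.13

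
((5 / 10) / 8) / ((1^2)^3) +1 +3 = 65 / 16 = 4.06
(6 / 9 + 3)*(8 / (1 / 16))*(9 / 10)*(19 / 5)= 1605.12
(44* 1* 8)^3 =43614208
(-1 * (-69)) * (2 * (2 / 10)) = 138 / 5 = 27.60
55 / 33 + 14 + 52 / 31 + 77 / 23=44260 / 2139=20.69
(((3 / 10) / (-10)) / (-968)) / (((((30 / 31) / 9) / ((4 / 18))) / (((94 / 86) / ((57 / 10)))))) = 1457 / 118628400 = 0.00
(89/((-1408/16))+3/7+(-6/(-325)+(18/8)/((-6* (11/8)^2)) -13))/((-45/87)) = 292978967/11011000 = 26.61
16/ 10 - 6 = -22/ 5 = -4.40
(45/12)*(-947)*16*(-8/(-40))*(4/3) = -15152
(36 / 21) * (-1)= -12 / 7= -1.71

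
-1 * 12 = -12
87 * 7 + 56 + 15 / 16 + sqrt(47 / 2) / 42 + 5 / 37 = sqrt(94) / 84 + 394315 / 592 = 666.19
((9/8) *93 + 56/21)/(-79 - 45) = -2575/2976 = -0.87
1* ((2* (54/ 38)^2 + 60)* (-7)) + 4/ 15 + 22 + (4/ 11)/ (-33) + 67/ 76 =-1114217329/ 2620860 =-425.13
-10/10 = -1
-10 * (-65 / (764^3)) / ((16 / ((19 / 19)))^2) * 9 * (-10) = -14625 / 28540399616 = -0.00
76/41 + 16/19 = 2100/779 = 2.70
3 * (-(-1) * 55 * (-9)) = -1485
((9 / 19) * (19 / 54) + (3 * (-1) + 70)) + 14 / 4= 212 / 3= 70.67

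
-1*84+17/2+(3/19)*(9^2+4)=-2359/38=-62.08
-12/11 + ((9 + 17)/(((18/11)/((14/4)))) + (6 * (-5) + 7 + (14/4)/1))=3467/99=35.02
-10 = -10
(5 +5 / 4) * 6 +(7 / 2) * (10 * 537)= 37665 / 2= 18832.50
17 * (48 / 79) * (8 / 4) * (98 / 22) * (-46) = -3678528 / 869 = -4233.06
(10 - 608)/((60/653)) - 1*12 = -195607/30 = -6520.23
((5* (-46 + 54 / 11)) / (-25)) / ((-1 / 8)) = -3616 / 55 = -65.75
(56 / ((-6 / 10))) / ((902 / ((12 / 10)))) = -56 / 451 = -0.12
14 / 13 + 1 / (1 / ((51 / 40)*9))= 6527 / 520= 12.55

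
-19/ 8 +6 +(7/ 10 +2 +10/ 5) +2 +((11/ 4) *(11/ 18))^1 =2161/ 180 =12.01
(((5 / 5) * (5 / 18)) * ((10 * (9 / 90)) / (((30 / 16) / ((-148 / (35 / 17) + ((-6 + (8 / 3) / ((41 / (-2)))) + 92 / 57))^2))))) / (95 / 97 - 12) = -1683640877780368 / 21456183434175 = -78.47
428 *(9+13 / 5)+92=25284 / 5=5056.80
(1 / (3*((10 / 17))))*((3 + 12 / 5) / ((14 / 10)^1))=153 / 70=2.19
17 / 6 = 2.83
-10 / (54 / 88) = -440 / 27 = -16.30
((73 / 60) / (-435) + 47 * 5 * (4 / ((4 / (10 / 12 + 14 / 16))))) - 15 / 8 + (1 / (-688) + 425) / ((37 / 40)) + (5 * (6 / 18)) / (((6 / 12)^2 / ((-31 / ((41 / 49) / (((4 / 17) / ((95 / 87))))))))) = 221566095954763 / 274958449650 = 805.82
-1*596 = -596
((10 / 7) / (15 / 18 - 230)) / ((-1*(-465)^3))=-4 / 64516134375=-0.00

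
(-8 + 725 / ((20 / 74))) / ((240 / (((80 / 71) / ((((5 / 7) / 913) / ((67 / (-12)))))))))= -763475251 / 8520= -89609.77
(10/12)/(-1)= -5/6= -0.83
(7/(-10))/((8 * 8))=-7/640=-0.01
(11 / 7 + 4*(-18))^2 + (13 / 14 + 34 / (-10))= 2429279 / 490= 4957.71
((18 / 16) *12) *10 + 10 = 145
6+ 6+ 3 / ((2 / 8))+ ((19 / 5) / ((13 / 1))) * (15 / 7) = 2241 / 91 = 24.63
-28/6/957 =-14/2871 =-0.00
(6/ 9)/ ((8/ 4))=1/ 3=0.33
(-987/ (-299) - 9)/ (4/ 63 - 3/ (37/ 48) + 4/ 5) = 2482515/ 1319188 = 1.88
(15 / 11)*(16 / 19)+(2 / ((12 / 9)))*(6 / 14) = 1.79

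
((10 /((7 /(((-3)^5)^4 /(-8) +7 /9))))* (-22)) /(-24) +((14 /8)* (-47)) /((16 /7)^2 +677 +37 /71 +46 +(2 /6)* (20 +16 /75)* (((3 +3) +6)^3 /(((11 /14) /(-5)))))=-4038026380013902753675 /7074905545008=-570753397.95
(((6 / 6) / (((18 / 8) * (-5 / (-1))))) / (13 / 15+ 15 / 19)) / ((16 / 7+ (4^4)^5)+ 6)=133 / 2724589813649460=0.00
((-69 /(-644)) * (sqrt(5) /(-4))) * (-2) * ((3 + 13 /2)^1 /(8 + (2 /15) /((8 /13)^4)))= 109440 * sqrt(5) /1920247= 0.13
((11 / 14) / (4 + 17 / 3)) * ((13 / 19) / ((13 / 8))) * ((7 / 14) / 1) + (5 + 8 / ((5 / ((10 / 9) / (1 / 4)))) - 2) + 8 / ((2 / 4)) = 906989 / 34713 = 26.13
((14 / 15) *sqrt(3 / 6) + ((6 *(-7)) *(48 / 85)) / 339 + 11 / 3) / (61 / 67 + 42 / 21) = 469 *sqrt(2) / 2925 + 6943813 / 5618925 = 1.46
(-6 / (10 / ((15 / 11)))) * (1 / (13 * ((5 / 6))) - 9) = 5211 / 715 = 7.29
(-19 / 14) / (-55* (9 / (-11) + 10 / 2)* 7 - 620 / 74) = 703 / 838320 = 0.00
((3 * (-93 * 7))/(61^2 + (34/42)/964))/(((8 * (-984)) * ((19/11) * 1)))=36241821/938887456624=0.00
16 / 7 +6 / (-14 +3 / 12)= 712 / 385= 1.85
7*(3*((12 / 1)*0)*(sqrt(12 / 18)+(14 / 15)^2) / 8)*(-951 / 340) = 0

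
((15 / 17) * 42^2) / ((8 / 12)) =39690 / 17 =2334.71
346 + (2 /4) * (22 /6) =2087 /6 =347.83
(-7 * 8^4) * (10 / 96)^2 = -2800 / 9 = -311.11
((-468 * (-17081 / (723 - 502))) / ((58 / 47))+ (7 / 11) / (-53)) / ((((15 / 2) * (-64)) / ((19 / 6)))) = -5519600377 / 28543680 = -193.37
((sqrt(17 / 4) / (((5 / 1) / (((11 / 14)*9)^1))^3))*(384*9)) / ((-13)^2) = 209584584*sqrt(17) / 7245875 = 119.26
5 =5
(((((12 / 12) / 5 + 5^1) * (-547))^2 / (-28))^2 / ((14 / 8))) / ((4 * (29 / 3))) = 7670858458425123 / 6216875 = 1233876900.92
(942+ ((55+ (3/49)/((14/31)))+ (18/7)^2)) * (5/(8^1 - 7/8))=13771420/19551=704.38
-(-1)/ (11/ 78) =78/ 11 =7.09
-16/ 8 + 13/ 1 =11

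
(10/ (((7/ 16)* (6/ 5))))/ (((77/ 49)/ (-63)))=-8400/ 11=-763.64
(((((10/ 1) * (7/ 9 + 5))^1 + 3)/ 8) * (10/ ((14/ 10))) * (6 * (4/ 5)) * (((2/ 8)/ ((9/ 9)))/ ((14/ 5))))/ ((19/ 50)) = 341875/ 5586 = 61.20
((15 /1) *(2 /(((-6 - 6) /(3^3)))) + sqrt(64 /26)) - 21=-177 /2 + 4 *sqrt(26) /13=-86.93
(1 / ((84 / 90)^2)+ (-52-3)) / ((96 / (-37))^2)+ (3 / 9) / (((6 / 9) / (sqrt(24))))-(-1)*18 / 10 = -55991951 / 9031680+ sqrt(6) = -3.75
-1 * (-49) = 49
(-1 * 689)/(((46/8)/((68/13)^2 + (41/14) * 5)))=-10534386/2093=-5033.15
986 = 986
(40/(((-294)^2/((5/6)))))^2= 625/4202539929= 0.00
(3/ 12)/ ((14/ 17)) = 17/ 56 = 0.30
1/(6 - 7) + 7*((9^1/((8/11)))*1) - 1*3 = 661/8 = 82.62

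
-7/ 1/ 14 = -1/ 2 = -0.50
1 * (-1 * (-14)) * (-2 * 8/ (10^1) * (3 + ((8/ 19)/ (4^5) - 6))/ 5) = 10213/ 760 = 13.44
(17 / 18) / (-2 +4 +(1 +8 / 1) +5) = 17 / 288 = 0.06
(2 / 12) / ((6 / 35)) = 35 / 36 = 0.97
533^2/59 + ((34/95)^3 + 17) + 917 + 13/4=1163936134869/202340500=5752.36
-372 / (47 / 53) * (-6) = 2516.94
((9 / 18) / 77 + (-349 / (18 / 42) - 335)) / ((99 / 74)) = -19646593 / 22869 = -859.09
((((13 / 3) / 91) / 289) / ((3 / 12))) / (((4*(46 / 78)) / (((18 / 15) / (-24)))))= -13 / 930580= -0.00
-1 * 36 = -36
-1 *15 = -15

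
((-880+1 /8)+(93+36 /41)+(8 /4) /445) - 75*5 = -169458459 /145960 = -1160.99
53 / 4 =13.25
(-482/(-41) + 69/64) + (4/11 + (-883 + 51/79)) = -1981899487/2280256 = -869.16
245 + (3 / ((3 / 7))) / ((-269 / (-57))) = 66304 / 269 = 246.48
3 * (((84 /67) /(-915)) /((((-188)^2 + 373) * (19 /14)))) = -1176 /13867661005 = -0.00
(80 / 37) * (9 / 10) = 72 / 37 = 1.95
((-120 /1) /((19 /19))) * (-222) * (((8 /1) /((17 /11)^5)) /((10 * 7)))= 3432318912 /9938999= 345.34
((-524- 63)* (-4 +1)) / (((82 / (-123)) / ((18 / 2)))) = -23773.50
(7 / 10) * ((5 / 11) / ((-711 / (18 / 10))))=-7 / 8690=-0.00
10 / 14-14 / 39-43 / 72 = -1585 / 6552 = -0.24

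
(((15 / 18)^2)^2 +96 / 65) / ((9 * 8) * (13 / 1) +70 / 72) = 165041 / 78930540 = 0.00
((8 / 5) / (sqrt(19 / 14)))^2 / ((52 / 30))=1344 / 1235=1.09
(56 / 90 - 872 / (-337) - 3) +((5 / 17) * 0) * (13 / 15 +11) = 0.21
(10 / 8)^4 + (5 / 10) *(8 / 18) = 6137 / 2304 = 2.66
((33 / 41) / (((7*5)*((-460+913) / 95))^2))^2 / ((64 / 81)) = 141919569 / 134291225367659584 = 0.00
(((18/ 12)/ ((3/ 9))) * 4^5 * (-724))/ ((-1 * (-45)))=-370688/ 5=-74137.60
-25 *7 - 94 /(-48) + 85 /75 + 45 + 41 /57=-287711 /2280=-126.19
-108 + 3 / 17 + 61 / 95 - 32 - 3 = -229623 / 1615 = -142.18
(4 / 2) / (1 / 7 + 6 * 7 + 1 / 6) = 84 / 1777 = 0.05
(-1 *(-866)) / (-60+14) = -433 / 23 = -18.83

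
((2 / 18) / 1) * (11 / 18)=11 / 162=0.07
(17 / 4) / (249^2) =17 / 248004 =0.00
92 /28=23 /7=3.29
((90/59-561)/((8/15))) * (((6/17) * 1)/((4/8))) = -1485405/2006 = -740.48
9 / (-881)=-0.01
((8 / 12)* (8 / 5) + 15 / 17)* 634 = 315098 / 255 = 1235.68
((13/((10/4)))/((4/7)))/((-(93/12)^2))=-728/4805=-0.15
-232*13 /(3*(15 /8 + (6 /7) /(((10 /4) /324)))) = -64960 /7299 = -8.90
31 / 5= 6.20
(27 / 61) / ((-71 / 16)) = -432 / 4331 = -0.10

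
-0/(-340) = 0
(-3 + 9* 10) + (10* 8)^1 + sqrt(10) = sqrt(10) + 167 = 170.16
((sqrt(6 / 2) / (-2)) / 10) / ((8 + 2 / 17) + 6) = -17 * sqrt(3) / 4800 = -0.01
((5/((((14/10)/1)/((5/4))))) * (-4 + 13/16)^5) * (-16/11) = 43128156375/20185088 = 2136.63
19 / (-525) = -19 / 525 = -0.04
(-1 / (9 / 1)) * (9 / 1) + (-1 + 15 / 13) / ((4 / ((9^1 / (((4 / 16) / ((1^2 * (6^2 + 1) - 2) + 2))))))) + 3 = 692 / 13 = 53.23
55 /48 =1.15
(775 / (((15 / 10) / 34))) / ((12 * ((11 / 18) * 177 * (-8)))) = -13175 / 7788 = -1.69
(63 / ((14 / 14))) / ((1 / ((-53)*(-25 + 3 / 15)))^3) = 17882705058624 / 125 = 143061640468.99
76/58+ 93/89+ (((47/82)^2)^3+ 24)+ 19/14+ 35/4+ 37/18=1905789152814320603/49432396793556672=38.55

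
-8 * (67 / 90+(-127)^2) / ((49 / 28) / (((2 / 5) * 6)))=-92907328 / 525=-176966.34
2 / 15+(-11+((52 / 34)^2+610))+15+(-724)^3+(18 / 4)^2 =-6580578331393 / 17340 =-379502787.28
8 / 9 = 0.89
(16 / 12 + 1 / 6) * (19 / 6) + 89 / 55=1401 / 220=6.37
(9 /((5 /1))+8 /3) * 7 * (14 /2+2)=1407 /5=281.40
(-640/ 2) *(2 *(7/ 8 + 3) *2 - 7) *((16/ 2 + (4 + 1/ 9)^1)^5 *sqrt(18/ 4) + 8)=-20925285786640 *sqrt(2)/ 19683 - 21760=-1503492925.78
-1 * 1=-1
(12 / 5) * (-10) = -24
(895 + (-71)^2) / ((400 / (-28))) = -10388 / 25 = -415.52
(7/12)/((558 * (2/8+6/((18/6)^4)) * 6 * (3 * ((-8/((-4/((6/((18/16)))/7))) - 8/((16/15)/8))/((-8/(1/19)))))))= 133/285510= 0.00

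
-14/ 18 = -7/ 9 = -0.78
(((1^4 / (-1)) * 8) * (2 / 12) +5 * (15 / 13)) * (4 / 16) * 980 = 42385 / 39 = 1086.79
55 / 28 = 1.96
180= 180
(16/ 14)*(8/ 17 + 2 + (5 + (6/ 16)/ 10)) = 10211/ 1190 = 8.58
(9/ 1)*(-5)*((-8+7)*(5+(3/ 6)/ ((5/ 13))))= 567/ 2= 283.50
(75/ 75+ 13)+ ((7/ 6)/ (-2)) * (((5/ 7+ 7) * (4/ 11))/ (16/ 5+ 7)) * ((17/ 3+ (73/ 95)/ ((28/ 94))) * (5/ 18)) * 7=730841/ 63954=11.43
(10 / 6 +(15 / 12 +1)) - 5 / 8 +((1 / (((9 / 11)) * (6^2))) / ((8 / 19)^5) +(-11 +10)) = 51567329 / 10616832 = 4.86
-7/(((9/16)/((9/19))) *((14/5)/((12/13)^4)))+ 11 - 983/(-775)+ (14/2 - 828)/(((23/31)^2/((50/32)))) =-8257130459506417/3559625976400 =-2319.66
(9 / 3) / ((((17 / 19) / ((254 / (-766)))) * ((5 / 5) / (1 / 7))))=-7239 / 45577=-0.16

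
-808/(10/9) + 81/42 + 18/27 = -152167/210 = -724.60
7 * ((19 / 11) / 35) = 19 / 55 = 0.35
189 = 189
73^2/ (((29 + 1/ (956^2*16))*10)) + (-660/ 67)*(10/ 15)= 1677569738984/ 142062212175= 11.81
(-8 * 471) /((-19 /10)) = 37680 /19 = 1983.16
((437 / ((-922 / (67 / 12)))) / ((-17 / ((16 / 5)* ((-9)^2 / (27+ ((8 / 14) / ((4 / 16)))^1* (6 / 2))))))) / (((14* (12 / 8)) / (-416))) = -73080384 / 3095615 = -23.61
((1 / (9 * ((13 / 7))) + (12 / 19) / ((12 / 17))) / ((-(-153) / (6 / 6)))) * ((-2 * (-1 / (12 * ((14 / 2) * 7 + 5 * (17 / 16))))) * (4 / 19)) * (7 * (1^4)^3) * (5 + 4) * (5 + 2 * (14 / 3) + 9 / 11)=237664000 / 61772752899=0.00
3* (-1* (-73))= 219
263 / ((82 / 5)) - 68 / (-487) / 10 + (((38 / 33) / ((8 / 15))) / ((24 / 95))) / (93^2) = 14636230803211 / 911827398240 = 16.05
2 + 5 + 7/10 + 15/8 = 383/40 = 9.58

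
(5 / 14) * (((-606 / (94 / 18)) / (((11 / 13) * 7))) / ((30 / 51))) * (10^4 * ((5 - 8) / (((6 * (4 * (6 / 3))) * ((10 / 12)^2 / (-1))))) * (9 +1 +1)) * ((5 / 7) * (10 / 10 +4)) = -6780003750 / 16121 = -420569.68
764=764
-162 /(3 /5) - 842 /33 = -9752 /33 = -295.52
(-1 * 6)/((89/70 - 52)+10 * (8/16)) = 140/1067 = 0.13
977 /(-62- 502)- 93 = -53429 /564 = -94.73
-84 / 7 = -12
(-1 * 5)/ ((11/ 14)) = -70/ 11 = -6.36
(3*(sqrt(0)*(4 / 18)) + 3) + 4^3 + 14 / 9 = 617 / 9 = 68.56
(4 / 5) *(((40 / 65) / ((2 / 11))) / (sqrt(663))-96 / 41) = -384 / 205 +176 *sqrt(663) / 43095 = -1.77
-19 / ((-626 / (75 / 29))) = 1425 / 18154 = 0.08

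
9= 9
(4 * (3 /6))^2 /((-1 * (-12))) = 1 /3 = 0.33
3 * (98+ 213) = 933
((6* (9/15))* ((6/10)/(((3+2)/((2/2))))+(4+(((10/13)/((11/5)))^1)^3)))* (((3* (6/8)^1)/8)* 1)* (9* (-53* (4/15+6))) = -184207835839473/14621035000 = -12598.82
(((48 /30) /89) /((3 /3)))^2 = 64 /198025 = 0.00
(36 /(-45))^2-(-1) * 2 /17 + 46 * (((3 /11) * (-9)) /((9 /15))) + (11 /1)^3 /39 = -27949687 /182325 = -153.30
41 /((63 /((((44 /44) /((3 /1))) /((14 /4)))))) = 82 /1323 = 0.06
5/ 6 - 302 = -1807/ 6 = -301.17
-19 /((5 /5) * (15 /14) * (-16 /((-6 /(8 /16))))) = -133 /10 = -13.30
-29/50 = -0.58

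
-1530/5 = -306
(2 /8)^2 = 0.06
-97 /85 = -1.14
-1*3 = -3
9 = 9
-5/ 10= -1/ 2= -0.50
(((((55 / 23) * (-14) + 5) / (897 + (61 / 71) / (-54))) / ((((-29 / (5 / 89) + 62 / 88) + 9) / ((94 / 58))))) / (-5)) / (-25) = 0.00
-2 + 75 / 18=13 / 6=2.17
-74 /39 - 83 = -3311 /39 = -84.90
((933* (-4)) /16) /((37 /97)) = -90501 /148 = -611.49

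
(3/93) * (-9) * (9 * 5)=-405/31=-13.06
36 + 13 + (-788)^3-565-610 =-489304998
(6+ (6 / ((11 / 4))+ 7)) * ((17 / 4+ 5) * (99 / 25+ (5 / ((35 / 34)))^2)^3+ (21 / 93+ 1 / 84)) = 5523338004053360693 / 1880545734375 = 2937093.15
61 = 61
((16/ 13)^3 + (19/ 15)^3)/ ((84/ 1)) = 0.05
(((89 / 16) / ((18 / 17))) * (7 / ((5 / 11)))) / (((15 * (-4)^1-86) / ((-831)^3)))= 7428313345299 / 23360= 317992865.81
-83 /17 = -4.88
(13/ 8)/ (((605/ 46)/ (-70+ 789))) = 214981/ 2420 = 88.84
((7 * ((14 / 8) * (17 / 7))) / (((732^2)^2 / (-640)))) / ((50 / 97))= -11543 / 89721049680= -0.00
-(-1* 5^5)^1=3125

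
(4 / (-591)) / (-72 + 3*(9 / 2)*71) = -8 / 1047843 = -0.00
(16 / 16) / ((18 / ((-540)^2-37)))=291563 / 18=16197.94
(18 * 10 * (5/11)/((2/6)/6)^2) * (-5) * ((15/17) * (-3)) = 65610000/187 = 350855.61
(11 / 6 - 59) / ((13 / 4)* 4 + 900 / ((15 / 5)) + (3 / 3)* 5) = -343 / 1908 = -0.18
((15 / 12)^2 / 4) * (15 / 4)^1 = 375 / 256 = 1.46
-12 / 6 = -2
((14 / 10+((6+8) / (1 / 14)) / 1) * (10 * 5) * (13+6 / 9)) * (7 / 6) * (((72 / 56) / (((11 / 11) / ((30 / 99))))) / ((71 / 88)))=5395600 / 71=75994.37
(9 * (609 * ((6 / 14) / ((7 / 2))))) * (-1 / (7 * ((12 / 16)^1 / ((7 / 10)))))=-89.49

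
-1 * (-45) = 45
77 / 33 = 7 / 3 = 2.33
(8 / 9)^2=64 / 81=0.79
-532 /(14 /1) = -38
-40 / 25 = -8 / 5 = -1.60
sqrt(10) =3.16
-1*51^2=-2601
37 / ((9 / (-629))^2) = 14638717 / 81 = 180724.90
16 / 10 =8 / 5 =1.60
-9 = -9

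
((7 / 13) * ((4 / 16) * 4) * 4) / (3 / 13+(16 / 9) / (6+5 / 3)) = 1932 / 415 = 4.66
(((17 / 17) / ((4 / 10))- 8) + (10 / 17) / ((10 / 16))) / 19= -155 / 646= -0.24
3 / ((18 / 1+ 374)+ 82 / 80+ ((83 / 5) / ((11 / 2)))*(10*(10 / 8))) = 440 / 63177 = 0.01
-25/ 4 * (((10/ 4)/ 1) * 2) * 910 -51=-56977/ 2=-28488.50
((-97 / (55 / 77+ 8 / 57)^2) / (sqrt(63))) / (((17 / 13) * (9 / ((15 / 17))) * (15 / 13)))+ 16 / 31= 16 / 31 - 41425111 * sqrt(7) / 100815627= -0.57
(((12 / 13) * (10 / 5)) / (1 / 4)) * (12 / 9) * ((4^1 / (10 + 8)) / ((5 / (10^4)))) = 512000 / 117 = 4376.07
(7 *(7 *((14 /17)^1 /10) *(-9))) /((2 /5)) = -3087 /34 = -90.79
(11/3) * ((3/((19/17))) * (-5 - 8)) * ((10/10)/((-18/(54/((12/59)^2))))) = 8462311/912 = 9278.85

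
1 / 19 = 0.05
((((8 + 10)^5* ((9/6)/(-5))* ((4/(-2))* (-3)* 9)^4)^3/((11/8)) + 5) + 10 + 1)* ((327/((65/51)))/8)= -233455656093476591750256771444684623354016906/89375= -2612091256989947879723153000000000000000.00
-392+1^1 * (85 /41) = -15987 /41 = -389.93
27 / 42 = 9 / 14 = 0.64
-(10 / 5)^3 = -8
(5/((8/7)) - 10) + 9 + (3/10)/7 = 957/280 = 3.42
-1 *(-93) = 93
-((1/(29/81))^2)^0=-1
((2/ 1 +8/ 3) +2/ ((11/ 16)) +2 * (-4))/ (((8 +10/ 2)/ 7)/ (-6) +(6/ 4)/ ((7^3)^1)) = 2401/ 1727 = 1.39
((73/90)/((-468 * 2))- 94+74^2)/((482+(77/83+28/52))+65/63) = 11.11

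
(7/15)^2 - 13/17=-2092/3825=-0.55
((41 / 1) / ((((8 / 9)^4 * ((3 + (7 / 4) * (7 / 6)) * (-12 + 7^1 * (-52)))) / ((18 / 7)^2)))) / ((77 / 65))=-4248870795 / 21972020224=-0.19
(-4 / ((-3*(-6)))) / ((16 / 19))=-19 / 72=-0.26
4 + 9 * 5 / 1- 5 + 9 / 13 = 581 / 13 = 44.69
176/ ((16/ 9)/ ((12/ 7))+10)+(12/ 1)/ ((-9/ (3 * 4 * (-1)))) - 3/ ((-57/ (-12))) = 88652/ 2831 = 31.31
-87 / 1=-87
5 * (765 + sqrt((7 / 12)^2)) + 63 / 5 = 230431 / 60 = 3840.52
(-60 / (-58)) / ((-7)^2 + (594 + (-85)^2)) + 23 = 2623993 / 114086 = 23.00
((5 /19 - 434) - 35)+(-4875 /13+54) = -789.74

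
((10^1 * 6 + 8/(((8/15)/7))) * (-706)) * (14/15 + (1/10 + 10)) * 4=-5141092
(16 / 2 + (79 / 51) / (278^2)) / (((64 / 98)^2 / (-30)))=-378541071755 / 672679936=-562.74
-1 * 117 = -117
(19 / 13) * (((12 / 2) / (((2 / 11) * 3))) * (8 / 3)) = 42.87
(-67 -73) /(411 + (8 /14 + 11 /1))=-490 /1479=-0.33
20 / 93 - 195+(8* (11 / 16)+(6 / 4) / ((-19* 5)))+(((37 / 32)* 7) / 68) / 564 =-684187462781 / 3614292480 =-189.30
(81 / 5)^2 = 6561 / 25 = 262.44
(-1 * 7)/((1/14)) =-98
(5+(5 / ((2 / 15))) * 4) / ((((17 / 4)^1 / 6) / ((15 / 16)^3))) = 1569375 / 8704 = 180.31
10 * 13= 130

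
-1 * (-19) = 19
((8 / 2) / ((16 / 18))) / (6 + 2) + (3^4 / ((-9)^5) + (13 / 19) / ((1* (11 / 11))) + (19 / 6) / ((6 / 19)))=2498303 / 221616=11.27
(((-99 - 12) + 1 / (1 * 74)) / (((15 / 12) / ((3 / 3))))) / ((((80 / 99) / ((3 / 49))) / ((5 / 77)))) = -221751 / 507640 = -0.44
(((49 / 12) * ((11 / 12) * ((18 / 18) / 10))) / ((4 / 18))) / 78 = 539 / 24960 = 0.02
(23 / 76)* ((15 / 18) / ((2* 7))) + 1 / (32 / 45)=18185 / 12768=1.42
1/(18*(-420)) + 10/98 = 5393/52920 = 0.10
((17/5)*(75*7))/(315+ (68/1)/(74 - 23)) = 5355/949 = 5.64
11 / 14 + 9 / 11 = 247 / 154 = 1.60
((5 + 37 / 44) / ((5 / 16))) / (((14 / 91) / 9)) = 60138 / 55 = 1093.42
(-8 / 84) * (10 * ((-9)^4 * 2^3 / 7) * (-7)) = 349920 / 7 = 49988.57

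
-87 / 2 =-43.50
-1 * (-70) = 70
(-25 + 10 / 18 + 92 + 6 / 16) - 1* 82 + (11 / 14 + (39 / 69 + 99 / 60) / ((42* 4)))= -3076643 / 231840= -13.27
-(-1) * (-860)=-860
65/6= 10.83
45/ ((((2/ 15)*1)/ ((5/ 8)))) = 3375/ 16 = 210.94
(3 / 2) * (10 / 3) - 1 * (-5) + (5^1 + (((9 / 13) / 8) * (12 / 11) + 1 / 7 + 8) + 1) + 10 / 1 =68543 / 2002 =34.24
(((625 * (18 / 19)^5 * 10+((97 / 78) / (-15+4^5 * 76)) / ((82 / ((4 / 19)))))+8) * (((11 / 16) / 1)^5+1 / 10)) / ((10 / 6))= 1956820853956648200461487 / 2691937482034459443200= 726.92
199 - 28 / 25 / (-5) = 24903 / 125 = 199.22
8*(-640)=-5120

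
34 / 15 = 2.27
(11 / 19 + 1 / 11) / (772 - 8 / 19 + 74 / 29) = 2030 / 2346003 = 0.00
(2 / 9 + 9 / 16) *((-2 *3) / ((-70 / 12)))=113 / 140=0.81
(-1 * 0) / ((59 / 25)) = 0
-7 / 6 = -1.17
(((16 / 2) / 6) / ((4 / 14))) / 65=14 / 195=0.07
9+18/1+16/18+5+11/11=305/9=33.89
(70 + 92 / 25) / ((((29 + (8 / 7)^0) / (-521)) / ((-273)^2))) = -11920689963 / 125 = -95365519.70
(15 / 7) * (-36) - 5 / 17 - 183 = -30992 / 119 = -260.44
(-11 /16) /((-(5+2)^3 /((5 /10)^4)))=11 /87808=0.00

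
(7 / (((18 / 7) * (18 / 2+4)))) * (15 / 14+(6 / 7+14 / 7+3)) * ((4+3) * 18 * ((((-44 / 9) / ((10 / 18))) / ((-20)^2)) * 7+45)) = 106576519 / 13000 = 8198.19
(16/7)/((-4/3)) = -12/7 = -1.71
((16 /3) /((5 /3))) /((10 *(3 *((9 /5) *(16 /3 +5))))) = 8 /1395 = 0.01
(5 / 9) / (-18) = -5 / 162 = -0.03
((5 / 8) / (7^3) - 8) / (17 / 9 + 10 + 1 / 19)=-3752937 / 5603248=-0.67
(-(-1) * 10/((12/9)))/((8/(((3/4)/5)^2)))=27/1280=0.02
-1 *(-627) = 627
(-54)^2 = 2916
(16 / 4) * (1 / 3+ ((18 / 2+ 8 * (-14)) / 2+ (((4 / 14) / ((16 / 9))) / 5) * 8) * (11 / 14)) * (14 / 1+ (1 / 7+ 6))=-5517377 / 1715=-3217.13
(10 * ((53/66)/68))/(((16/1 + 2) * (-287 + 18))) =-265/10865448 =-0.00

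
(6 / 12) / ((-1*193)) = -1 / 386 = -0.00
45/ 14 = 3.21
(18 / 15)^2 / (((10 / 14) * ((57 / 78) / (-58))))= -380016 / 2375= -160.01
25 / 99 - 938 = -92837 / 99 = -937.75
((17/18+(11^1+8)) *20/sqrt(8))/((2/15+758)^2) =44875 *sqrt(2)/258644768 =0.00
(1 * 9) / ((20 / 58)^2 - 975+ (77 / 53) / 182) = -3476694 / 376592833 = -0.01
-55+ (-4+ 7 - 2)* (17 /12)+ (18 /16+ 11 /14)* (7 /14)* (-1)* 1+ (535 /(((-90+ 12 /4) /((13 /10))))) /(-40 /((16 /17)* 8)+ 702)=-5925040811 /108616368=-54.55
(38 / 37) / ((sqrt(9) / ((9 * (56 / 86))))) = 3192 / 1591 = 2.01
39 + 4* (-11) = -5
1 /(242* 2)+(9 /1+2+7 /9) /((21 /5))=256709 /91476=2.81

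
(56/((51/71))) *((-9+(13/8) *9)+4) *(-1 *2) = -76538/51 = -1500.75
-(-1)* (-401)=-401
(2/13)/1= 2/13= 0.15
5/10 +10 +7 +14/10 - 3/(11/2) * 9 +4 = 1979/110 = 17.99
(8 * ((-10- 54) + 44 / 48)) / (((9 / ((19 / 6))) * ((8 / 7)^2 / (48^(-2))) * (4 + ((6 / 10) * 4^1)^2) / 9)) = -17619175 / 323813376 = -0.05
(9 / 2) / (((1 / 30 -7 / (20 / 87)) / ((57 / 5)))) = -3078 / 1825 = -1.69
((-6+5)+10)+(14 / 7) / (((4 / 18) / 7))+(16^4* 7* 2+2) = 917578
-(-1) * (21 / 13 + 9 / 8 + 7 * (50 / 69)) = 56065 / 7176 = 7.81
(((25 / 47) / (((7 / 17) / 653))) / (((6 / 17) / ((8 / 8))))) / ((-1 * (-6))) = 4717925 / 11844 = 398.34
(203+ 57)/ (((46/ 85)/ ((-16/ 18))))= -88400/ 207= -427.05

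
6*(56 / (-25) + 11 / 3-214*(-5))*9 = 1446426 / 25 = 57857.04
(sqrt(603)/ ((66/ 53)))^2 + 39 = 207079/ 484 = 427.85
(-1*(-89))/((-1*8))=-89/8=-11.12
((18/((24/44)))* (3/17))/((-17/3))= -1.03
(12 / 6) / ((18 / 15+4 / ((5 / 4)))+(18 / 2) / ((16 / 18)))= 80 / 581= 0.14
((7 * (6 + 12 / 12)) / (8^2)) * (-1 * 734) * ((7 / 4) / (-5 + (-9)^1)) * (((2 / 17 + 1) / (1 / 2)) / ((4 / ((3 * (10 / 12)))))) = 1708385 / 17408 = 98.14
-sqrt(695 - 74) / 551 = -3*sqrt(69) / 551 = -0.05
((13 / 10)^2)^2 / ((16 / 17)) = 485537 / 160000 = 3.03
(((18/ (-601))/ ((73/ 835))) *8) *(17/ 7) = -2044080/ 307111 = -6.66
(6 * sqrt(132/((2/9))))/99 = 2 * sqrt(66)/11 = 1.48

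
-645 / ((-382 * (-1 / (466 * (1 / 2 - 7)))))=1953705 / 382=5114.41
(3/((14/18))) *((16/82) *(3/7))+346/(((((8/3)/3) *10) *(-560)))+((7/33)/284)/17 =0.25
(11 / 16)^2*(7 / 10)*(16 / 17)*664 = 70301 / 340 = 206.77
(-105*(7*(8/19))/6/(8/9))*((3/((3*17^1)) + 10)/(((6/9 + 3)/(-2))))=59535/187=318.37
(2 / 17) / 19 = 2 / 323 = 0.01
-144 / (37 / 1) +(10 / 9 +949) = 315091 / 333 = 946.22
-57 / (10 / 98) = -2793 / 5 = -558.60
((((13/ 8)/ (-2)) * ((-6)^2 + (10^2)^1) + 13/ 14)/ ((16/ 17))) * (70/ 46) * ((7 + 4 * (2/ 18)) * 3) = -3956.58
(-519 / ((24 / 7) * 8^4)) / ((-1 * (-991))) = -1211 / 32473088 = -0.00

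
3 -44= -41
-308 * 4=-1232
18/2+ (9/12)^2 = 153/16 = 9.56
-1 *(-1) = 1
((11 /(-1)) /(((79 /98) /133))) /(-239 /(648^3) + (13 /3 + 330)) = -39011748830208 /7186737562687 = -5.43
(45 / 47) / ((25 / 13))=117 / 235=0.50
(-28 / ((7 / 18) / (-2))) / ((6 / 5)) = 120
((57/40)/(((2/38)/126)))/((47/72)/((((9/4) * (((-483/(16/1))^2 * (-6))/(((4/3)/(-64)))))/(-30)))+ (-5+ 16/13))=-50282040496779/55555931260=-905.07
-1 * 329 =-329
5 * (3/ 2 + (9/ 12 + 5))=145/ 4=36.25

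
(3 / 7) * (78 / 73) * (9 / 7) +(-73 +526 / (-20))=-3530901 / 35770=-98.71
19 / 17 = 1.12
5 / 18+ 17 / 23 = 421 / 414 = 1.02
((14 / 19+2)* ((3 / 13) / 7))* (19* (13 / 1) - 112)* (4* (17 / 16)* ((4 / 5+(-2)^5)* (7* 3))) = -33917.68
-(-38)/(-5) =-38/5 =-7.60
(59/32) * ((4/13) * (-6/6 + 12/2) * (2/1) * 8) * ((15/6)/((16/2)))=1475/104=14.18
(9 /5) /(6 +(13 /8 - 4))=72 /145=0.50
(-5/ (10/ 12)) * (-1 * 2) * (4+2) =72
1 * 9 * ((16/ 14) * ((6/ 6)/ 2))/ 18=2/ 7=0.29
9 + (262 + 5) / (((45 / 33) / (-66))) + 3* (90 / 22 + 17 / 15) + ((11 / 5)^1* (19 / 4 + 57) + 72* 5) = -2728501 / 220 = -12402.28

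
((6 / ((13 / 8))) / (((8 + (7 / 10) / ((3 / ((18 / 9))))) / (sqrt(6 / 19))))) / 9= 80 * sqrt(114) / 31369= 0.03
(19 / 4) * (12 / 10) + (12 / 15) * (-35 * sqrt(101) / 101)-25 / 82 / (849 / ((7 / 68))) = 134918809 / 23670120-28 * sqrt(101) / 101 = 2.91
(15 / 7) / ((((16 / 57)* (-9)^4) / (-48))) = -95 / 1701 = -0.06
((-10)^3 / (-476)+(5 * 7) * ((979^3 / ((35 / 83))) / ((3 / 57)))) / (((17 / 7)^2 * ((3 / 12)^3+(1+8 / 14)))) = 552208114490121152 / 3493143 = 158083455069.01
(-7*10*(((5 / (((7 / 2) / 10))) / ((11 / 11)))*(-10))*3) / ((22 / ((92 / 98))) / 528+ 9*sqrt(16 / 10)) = -8114400000 / 789780763+ 658160640000*sqrt(10) / 789780763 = 2625.00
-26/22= -13/11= -1.18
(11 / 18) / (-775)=-11 / 13950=-0.00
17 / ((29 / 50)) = 850 / 29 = 29.31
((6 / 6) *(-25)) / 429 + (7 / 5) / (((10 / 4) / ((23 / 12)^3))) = 11999167 / 3088800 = 3.88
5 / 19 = 0.26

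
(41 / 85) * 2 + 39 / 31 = 5857 / 2635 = 2.22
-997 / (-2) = 997 / 2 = 498.50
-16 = -16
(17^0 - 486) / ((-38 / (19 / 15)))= 97 / 6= 16.17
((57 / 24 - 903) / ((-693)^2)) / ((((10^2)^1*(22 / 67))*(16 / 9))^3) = -354599577 / 37612892979200000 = -0.00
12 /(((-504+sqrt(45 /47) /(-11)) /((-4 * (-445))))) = -6802561920 /160509883+78320 * sqrt(235) /160509883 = -42.37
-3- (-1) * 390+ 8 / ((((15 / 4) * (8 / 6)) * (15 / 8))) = 387.85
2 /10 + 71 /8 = 363 /40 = 9.08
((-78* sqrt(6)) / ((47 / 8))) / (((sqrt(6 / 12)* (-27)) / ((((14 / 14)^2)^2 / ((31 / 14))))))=5824* sqrt(3) / 13113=0.77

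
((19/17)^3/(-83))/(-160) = 6859/65244640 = 0.00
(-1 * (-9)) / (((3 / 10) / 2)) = 60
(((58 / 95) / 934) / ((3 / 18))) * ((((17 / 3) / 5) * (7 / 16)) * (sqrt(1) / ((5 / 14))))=24157 / 4436500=0.01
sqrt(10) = 3.16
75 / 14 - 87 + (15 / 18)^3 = -122569 / 1512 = -81.06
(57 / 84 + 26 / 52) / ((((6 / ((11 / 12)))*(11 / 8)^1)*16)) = 11 / 1344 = 0.01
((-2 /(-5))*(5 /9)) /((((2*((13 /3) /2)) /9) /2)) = 12 /13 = 0.92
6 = 6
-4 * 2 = -8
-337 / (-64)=337 / 64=5.27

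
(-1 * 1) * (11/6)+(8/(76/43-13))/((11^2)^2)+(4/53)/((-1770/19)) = -135197706047/73709675270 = -1.83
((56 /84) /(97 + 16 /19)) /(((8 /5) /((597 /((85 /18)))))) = 0.54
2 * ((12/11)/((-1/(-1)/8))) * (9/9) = 17.45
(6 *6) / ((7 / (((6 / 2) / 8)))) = 27 / 14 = 1.93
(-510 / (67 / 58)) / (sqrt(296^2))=-7395 / 4958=-1.49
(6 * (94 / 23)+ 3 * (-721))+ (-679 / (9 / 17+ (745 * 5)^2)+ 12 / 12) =-11596609804197 / 5425369582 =-2137.48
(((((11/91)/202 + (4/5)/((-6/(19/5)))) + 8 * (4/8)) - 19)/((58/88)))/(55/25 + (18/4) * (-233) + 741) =0.08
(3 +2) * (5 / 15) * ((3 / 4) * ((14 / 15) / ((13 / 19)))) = 133 / 78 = 1.71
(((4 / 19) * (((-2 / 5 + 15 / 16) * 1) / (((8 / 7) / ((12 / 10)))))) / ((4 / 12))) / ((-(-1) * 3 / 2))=903 / 3800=0.24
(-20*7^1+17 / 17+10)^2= 16641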